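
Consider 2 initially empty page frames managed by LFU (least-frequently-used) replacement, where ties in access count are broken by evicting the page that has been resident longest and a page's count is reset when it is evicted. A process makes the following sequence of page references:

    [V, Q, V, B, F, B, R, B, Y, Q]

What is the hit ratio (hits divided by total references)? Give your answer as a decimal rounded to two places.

V: fault, frames {V}
Q: fault, frames {V,Q}
V: hit
B: fault, evict Q, frames {V,B}
F: fault, evict B, frames {V,F}
B: fault, evict F, frames {V,B}
R: fault, evict B, frames {V,R}
B: fault, evict R, frames {V,B}
Y: fault, evict B, frames {V,Y}
Q: fault, evict Y, frames {V,Q}
Hits: 1 of 10 references → 1/10 = 0.1000.

0.10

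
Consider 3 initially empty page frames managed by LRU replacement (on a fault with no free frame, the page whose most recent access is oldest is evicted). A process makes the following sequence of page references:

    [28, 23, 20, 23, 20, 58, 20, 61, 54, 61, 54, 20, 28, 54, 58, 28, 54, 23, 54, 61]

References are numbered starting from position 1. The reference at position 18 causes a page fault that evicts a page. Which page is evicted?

58

pos 1: 28 -> fault, frames (28)
pos 2: 23 -> fault, frames (28 23)
pos 3: 20 -> fault, frames (28 23 20)
pos 4: 23 -> hit
pos 5: 20 -> hit
pos 6: 58 -> fault, evict 28, frames (23 20 58)
pos 7: 20 -> hit
pos 8: 61 -> fault, evict 23, frames (58 20 61)
pos 9: 54 -> fault, evict 58, frames (20 61 54)
pos 10: 61 -> hit
pos 11: 54 -> hit
pos 12: 20 -> hit
pos 13: 28 -> fault, evict 61, frames (54 20 28)
pos 14: 54 -> hit
pos 15: 58 -> fault, evict 20, frames (28 54 58)
pos 16: 28 -> hit
pos 17: 54 -> hit
pos 18: 23 -> fault, evict 58, frames (28 54 23)
At position 18, page 58 is evicted.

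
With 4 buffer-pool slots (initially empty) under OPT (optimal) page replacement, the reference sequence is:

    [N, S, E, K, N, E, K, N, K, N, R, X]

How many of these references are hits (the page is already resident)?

6

N → miss, frames (N)
S → miss, frames (N S)
E → miss, frames (N S E)
K → miss, frames (N S E K)
N → hit
E → hit
K → hit
N → hit
K → hit
N → hit
R → miss, evict K, frames (N S E R)
X → miss, evict R, frames (N S E X)
Hits: 6.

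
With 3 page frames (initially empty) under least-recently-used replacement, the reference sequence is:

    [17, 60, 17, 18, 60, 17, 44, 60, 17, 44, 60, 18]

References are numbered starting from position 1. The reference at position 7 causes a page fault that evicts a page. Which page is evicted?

pos 1: 17 → fault, frames (17)
pos 2: 60 → fault, frames (17 60)
pos 3: 17 → hit
pos 4: 18 → fault, frames (60 17 18)
pos 5: 60 → hit
pos 6: 17 → hit
pos 7: 44 → fault, evict 18, frames (60 17 44)
At position 7, page 18 is evicted.

18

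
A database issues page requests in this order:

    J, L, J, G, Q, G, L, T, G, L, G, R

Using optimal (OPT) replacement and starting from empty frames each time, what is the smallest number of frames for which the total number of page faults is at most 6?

f=1: 12 faults
f=2: 8 faults
f=3: 6 faults
f=4: 6 faults
f=5: 6 faults
f=6: 6 faults
Smallest f with faults ≤ 6 is 3.

3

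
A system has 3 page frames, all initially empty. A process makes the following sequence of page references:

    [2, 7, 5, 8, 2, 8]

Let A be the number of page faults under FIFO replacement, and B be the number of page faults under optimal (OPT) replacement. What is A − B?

Under FIFO: F F F F F . → 5 faults.
Under OPT: F F F F . . → 4 faults.
A − B = 5 − 4 = 1.

1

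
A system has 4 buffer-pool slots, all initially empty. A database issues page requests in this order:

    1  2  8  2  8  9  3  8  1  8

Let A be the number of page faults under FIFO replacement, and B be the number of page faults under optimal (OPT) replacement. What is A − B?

Under FIFO: F F F . . F F . F . → 6 faults.
Under OPT: F F F . . F F . . . → 5 faults.
A − B = 6 − 5 = 1.

1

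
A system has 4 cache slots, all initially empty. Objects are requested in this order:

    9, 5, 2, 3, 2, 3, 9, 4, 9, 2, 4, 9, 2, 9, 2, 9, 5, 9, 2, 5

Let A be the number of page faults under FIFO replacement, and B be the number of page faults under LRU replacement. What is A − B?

2

Under FIFO: F F F F . . . F F . . . . . . . F . F . → 8 faults.
Under LRU: F F F F . . . F . . . . . . . . F . . . → 6 faults.
A − B = 8 − 6 = 2.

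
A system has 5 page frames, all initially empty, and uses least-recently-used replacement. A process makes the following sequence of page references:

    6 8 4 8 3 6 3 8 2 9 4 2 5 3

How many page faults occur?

9

6 → fault, frames [6]
8 → fault, frames [6, 8]
4 → fault, frames [6, 8, 4]
8 → hit
3 → fault, frames [6, 4, 8, 3]
6 → hit
3 → hit
8 → hit
2 → fault, frames [4, 6, 3, 8, 2]
9 → fault, evict 4, frames [6, 3, 8, 2, 9]
4 → fault, evict 6, frames [3, 8, 2, 9, 4]
2 → hit
5 → fault, evict 3, frames [8, 9, 4, 2, 5]
3 → fault, evict 8, frames [9, 4, 2, 5, 3]
Page faults: 9.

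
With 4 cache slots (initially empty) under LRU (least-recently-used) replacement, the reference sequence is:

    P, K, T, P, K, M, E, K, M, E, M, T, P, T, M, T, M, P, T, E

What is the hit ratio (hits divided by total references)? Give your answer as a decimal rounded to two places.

0.65

P -> fault, frames (P)
K -> fault, frames (P K)
T -> fault, frames (P K T)
P -> hit
K -> hit
M -> fault, frames (T P K M)
E -> fault, evict T, frames (P K M E)
K -> hit
M -> hit
E -> hit
M -> hit
T -> fault, evict P, frames (K E M T)
P -> fault, evict K, frames (E M T P)
T -> hit
M -> hit
T -> hit
M -> hit
P -> hit
T -> hit
E -> hit
Hits: 13 of 20 references → 13/20 = 0.6500.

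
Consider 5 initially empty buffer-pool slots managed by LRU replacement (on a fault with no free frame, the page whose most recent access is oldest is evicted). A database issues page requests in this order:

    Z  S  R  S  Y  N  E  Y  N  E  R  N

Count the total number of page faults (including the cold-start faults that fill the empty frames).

6

Z: miss, frames {Z}
S: miss, frames {Z,S}
R: miss, frames {Z,S,R}
S: hit
Y: miss, frames {Z,R,S,Y}
N: miss, frames {Z,R,S,Y,N}
E: miss, evict Z, frames {R,S,Y,N,E}
Y: hit
N: hit
E: hit
R: hit
N: hit
Page faults: 6.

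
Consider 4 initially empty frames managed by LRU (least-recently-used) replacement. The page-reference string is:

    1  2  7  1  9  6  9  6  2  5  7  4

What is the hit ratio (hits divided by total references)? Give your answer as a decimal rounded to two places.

0.25

1: miss, frames [1]
2: miss, frames [1, 2]
7: miss, frames [1, 2, 7]
1: hit
9: miss, frames [2, 7, 1, 9]
6: miss, evict 2, frames [7, 1, 9, 6]
9: hit
6: hit
2: miss, evict 7, frames [1, 9, 6, 2]
5: miss, evict 1, frames [9, 6, 2, 5]
7: miss, evict 9, frames [6, 2, 5, 7]
4: miss, evict 6, frames [2, 5, 7, 4]
Hits: 3 of 12 references → 3/12 = 0.2500.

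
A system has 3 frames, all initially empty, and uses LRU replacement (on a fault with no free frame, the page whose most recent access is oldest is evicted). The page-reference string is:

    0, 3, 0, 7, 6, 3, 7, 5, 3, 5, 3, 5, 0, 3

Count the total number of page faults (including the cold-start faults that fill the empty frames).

0: miss, frames [0]
3: miss, frames [0, 3]
0: hit
7: miss, frames [3, 0, 7]
6: miss, evict 3, frames [0, 7, 6]
3: miss, evict 0, frames [7, 6, 3]
7: hit
5: miss, evict 6, frames [3, 7, 5]
3: hit
5: hit
3: hit
5: hit
0: miss, evict 7, frames [3, 5, 0]
3: hit
Page faults: 7.

7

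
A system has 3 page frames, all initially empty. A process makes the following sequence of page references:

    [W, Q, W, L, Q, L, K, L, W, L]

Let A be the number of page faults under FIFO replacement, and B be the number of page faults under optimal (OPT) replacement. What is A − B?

1

Under FIFO: F F . F . . F . F . → 5 faults.
Under OPT: F F . F . . F . . . → 4 faults.
A − B = 5 − 4 = 1.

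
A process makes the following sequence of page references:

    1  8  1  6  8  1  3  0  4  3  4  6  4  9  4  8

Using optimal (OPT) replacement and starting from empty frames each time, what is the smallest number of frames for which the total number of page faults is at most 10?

2

f=1: 16 faults
f=2: 10 faults
f=3: 8 faults
f=4: 7 faults
f=5: 7 faults
f=6: 7 faults
f=7: 7 faults
Smallest f with faults ≤ 10 is 2.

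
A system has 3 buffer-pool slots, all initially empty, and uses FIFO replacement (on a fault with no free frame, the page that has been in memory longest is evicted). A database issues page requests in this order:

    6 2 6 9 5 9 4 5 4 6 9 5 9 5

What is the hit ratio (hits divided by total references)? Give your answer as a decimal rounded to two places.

6 → miss, frames [6]
2 → miss, frames [6, 2]
6 → hit
9 → miss, frames [6, 2, 9]
5 → miss, evict 6, frames [2, 9, 5]
9 → hit
4 → miss, evict 2, frames [9, 5, 4]
5 → hit
4 → hit
6 → miss, evict 9, frames [5, 4, 6]
9 → miss, evict 5, frames [4, 6, 9]
5 → miss, evict 4, frames [6, 9, 5]
9 → hit
5 → hit
Hits: 6 of 14 references → 6/14 = 0.4286.

0.43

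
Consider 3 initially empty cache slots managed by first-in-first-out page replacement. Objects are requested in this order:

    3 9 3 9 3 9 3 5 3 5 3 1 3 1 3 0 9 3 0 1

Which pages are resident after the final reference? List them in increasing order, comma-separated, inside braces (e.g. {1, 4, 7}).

{0, 1, 9}

3: miss, frames {3}
9: miss, frames {3,9}
3: hit
9: hit
3: hit
9: hit
3: hit
5: miss, frames {3,9,5}
3: hit
5: hit
3: hit
1: miss, evict 3, frames {9,5,1}
3: miss, evict 9, frames {5,1,3}
1: hit
3: hit
0: miss, evict 5, frames {1,3,0}
9: miss, evict 1, frames {3,0,9}
3: hit
0: hit
1: miss, evict 3, frames {0,9,1}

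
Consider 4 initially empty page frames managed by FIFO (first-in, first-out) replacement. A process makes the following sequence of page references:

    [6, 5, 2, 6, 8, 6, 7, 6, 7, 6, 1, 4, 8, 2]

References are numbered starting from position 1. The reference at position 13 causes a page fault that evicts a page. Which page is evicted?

pos 1: 6 → miss, frames {6}
pos 2: 5 → miss, frames {6,5}
pos 3: 2 → miss, frames {6,5,2}
pos 4: 6 → hit
pos 5: 8 → miss, frames {6,5,2,8}
pos 6: 6 → hit
pos 7: 7 → miss, evict 6, frames {5,2,8,7}
pos 8: 6 → miss, evict 5, frames {2,8,7,6}
pos 9: 7 → hit
pos 10: 6 → hit
pos 11: 1 → miss, evict 2, frames {8,7,6,1}
pos 12: 4 → miss, evict 8, frames {7,6,1,4}
pos 13: 8 → miss, evict 7, frames {6,1,4,8}
At position 13, page 7 is evicted.

7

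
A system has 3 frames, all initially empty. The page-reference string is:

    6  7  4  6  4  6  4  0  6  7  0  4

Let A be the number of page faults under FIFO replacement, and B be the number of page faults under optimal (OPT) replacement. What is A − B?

2

Under FIFO: F F F . . . . F F F . F → 7 faults.
Under OPT: F F F . . . . F . . . F → 5 faults.
A − B = 7 − 5 = 2.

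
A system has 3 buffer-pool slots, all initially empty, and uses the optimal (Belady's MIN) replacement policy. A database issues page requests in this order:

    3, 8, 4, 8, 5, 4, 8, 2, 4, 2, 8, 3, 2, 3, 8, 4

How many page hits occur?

3: miss, frames [3]
8: miss, frames [3, 8]
4: miss, frames [3, 8, 4]
8: hit
5: miss, evict 3, frames [8, 4, 5]
4: hit
8: hit
2: miss, evict 5, frames [8, 4, 2]
4: hit
2: hit
8: hit
3: miss, evict 4, frames [8, 2, 3]
2: hit
3: hit
8: hit
4: miss, evict 3, frames [8, 2, 4]
Hits: 9.

9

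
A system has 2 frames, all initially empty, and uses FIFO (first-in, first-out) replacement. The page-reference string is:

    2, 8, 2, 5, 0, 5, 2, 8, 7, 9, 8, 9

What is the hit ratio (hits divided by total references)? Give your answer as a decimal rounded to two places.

2: miss, frames [2]
8: miss, frames [2, 8]
2: hit
5: miss, evict 2, frames [8, 5]
0: miss, evict 8, frames [5, 0]
5: hit
2: miss, evict 5, frames [0, 2]
8: miss, evict 0, frames [2, 8]
7: miss, evict 2, frames [8, 7]
9: miss, evict 8, frames [7, 9]
8: miss, evict 7, frames [9, 8]
9: hit
Hits: 3 of 12 references → 3/12 = 0.2500.

0.25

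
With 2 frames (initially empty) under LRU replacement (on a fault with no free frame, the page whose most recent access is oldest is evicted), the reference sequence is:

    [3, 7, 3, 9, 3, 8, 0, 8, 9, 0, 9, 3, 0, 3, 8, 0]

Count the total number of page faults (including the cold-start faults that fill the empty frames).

11

3 → miss, frames {3}
7 → miss, frames {3,7}
3 → hit
9 → miss, evict 7, frames {3,9}
3 → hit
8 → miss, evict 9, frames {3,8}
0 → miss, evict 3, frames {8,0}
8 → hit
9 → miss, evict 0, frames {8,9}
0 → miss, evict 8, frames {9,0}
9 → hit
3 → miss, evict 0, frames {9,3}
0 → miss, evict 9, frames {3,0}
3 → hit
8 → miss, evict 0, frames {3,8}
0 → miss, evict 3, frames {8,0}
Page faults: 11.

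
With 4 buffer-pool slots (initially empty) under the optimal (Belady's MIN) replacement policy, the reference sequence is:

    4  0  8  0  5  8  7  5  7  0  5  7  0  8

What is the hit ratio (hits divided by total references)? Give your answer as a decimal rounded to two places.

0.64

4: fault, frames (4)
0: fault, frames (4 0)
8: fault, frames (4 0 8)
0: hit
5: fault, frames (4 0 8 5)
8: hit
7: fault, evict 4, frames (0 8 5 7)
5: hit
7: hit
0: hit
5: hit
7: hit
0: hit
8: hit
Hits: 9 of 14 references → 9/14 = 0.6429.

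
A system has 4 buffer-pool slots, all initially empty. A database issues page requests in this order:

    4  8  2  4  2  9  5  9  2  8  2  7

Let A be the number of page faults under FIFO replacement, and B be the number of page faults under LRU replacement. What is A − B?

Under FIFO: F F F . . F F . . . . F → 6 faults.
Under LRU: F F F . . F F . . F . F → 7 faults.
A − B = 6 − 7 = -1.

-1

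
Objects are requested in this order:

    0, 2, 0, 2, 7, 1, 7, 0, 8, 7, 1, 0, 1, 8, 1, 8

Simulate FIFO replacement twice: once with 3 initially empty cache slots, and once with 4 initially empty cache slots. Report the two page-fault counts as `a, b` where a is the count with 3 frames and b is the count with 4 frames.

10, 6

3 frames: F F . . F F . F F F F F . F . . → 10 faults.
4 frames: F F . . F F . . F . . F . . . . → 6 faults.
6 < 10: adding a frame reduced faults, as is typical.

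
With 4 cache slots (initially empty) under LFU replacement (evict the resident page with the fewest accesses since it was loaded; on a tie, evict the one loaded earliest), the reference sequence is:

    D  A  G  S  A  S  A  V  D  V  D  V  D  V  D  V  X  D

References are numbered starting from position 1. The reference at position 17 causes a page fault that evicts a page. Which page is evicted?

S

pos 1: D → miss, frames [D]
pos 2: A → miss, frames [D, A]
pos 3: G → miss, frames [D, A, G]
pos 4: S → miss, frames [D, A, G, S]
pos 5: A → hit
pos 6: S → hit
pos 7: A → hit
pos 8: V → miss, evict D, frames [A, G, S, V]
pos 9: D → miss, evict G, frames [A, S, V, D]
pos 10: V → hit
pos 11: D → hit
pos 12: V → hit
pos 13: D → hit
pos 14: V → hit
pos 15: D → hit
pos 16: V → hit
pos 17: X → miss, evict S, frames [A, V, D, X]
At position 17, page S is evicted.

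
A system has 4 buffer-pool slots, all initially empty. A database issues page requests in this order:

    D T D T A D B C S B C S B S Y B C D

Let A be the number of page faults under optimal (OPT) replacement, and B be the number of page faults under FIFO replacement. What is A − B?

Under OPT: F F . . F . F F F . . . . . F . . . → 7 faults.
Under FIFO: F F . . F . F F F . . . . . F . . F → 8 faults.
A − B = 7 − 8 = -1.

-1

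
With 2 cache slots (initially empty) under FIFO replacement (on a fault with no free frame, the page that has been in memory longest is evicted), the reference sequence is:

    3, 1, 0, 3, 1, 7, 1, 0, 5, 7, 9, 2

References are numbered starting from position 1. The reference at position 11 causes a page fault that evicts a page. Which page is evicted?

5

pos 1: 3: miss, frames (3)
pos 2: 1: miss, frames (3 1)
pos 3: 0: miss, evict 3, frames (1 0)
pos 4: 3: miss, evict 1, frames (0 3)
pos 5: 1: miss, evict 0, frames (3 1)
pos 6: 7: miss, evict 3, frames (1 7)
pos 7: 1: hit
pos 8: 0: miss, evict 1, frames (7 0)
pos 9: 5: miss, evict 7, frames (0 5)
pos 10: 7: miss, evict 0, frames (5 7)
pos 11: 9: miss, evict 5, frames (7 9)
At position 11, page 5 is evicted.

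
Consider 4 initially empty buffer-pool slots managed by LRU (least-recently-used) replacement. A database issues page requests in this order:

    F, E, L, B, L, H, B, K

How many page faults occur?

F -> miss, frames [F]
E -> miss, frames [F, E]
L -> miss, frames [F, E, L]
B -> miss, frames [F, E, L, B]
L -> hit
H -> miss, evict F, frames [E, B, L, H]
B -> hit
K -> miss, evict E, frames [L, H, B, K]
Page faults: 6.

6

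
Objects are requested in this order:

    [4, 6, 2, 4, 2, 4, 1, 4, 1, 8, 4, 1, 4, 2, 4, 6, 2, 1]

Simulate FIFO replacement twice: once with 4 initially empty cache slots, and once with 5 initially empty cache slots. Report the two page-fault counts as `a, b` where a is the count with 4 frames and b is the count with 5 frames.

9, 5

4 frames: F F F . . . F . . F F . . . . F F F → 9 faults.
5 frames: F F F . . . F . . F . . . . . . . . → 5 faults.
5 < 9: adding a frame reduced faults, as is typical.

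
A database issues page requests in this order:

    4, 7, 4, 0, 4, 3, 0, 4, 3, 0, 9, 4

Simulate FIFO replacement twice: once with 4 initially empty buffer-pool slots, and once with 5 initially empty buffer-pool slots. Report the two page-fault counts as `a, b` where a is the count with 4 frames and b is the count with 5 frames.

4 frames: F F . F . F . . . . F F → 6 faults.
5 frames: F F . F . F . . . . F . → 5 faults.
5 < 6: adding a frame reduced faults, as is typical.

6, 5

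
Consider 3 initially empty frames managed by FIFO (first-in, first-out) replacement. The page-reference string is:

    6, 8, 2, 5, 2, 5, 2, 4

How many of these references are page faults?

6: miss, frames (6)
8: miss, frames (6 8)
2: miss, frames (6 8 2)
5: miss, evict 6, frames (8 2 5)
2: hit
5: hit
2: hit
4: miss, evict 8, frames (2 5 4)
Page faults: 5.

5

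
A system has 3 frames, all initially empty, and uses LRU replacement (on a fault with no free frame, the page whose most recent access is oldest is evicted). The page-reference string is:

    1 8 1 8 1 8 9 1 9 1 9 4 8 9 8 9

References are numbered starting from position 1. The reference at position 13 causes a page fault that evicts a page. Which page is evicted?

1

pos 1: 1: miss, frames [1]
pos 2: 8: miss, frames [1, 8]
pos 3: 1: hit
pos 4: 8: hit
pos 5: 1: hit
pos 6: 8: hit
pos 7: 9: miss, frames [1, 8, 9]
pos 8: 1: hit
pos 9: 9: hit
pos 10: 1: hit
pos 11: 9: hit
pos 12: 4: miss, evict 8, frames [1, 9, 4]
pos 13: 8: miss, evict 1, frames [9, 4, 8]
At position 13, page 1 is evicted.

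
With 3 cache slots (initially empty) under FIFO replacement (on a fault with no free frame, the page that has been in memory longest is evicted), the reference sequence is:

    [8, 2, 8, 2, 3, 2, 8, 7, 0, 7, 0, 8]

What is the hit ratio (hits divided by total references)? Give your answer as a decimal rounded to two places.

8: miss, frames (8)
2: miss, frames (8 2)
8: hit
2: hit
3: miss, frames (8 2 3)
2: hit
8: hit
7: miss, evict 8, frames (2 3 7)
0: miss, evict 2, frames (3 7 0)
7: hit
0: hit
8: miss, evict 3, frames (7 0 8)
Hits: 6 of 12 references → 6/12 = 0.5000.

0.50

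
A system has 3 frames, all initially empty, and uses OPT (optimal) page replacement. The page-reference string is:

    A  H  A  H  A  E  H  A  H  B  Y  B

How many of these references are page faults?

5

A: miss, frames [A]
H: miss, frames [A, H]
A: hit
H: hit
A: hit
E: miss, frames [A, H, E]
H: hit
A: hit
H: hit
B: miss, evict E, frames [A, H, B]
Y: miss, evict H, frames [A, B, Y]
B: hit
Page faults: 5.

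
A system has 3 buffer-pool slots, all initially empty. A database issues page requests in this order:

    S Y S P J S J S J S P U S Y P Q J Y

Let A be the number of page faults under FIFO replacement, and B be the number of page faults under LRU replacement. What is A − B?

Under FIFO: F F . F F F . . . . . F . F F F F F → 11 faults.
Under LRU: F F . F F . . . . . . F . F F F F F → 10 faults.
A − B = 11 − 10 = 1.

1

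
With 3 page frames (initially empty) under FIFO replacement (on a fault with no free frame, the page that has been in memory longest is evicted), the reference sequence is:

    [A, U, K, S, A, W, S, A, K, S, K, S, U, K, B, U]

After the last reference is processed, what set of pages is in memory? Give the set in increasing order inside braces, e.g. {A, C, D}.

A: miss, frames (A)
U: miss, frames (A U)
K: miss, frames (A U K)
S: miss, evict A, frames (U K S)
A: miss, evict U, frames (K S A)
W: miss, evict K, frames (S A W)
S: hit
A: hit
K: miss, evict S, frames (A W K)
S: miss, evict A, frames (W K S)
K: hit
S: hit
U: miss, evict W, frames (K S U)
K: hit
B: miss, evict K, frames (S U B)
U: hit

{B, S, U}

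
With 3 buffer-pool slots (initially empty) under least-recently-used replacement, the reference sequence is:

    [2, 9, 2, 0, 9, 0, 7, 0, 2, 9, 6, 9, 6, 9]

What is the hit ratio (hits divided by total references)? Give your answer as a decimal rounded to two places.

2 -> fault, frames {2}
9 -> fault, frames {2,9}
2 -> hit
0 -> fault, frames {9,2,0}
9 -> hit
0 -> hit
7 -> fault, evict 2, frames {9,0,7}
0 -> hit
2 -> fault, evict 9, frames {7,0,2}
9 -> fault, evict 7, frames {0,2,9}
6 -> fault, evict 0, frames {2,9,6}
9 -> hit
6 -> hit
9 -> hit
Hits: 7 of 14 references → 7/14 = 0.5000.

0.50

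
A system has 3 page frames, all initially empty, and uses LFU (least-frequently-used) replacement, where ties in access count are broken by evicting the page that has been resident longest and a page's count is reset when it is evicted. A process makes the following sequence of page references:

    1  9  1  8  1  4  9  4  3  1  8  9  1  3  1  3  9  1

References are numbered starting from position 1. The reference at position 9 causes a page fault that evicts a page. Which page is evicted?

pos 1: 1 → miss, frames {1}
pos 2: 9 → miss, frames {1,9}
pos 3: 1 → hit
pos 4: 8 → miss, frames {1,9,8}
pos 5: 1 → hit
pos 6: 4 → miss, evict 9, frames {1,8,4}
pos 7: 9 → miss, evict 8, frames {1,4,9}
pos 8: 4 → hit
pos 9: 3 → miss, evict 9, frames {1,4,3}
At position 9, page 9 is evicted.

9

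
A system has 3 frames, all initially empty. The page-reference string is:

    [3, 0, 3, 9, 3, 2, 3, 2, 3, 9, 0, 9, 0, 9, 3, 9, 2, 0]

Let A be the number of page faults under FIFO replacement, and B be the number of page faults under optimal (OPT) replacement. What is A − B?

2

Under FIFO: F F . F . F F . . . F F . . . . F . → 8 faults.
Under OPT: F F . F . F . . . . F . . . . . F . → 6 faults.
A − B = 8 − 6 = 2.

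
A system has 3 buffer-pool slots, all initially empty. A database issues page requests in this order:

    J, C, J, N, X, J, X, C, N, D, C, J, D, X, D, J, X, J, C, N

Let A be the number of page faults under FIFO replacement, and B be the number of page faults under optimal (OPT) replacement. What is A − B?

3

Under FIFO: F F . F F F . F F F . F . F . . . . F F → 12 faults.
Under OPT: F F . F F . . . F F . . . F . . . . F F → 9 faults.
A − B = 12 − 9 = 3.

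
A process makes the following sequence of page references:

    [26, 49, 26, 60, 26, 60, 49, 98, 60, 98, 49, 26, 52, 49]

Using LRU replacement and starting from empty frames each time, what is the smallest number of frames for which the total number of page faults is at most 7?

3

f=1: 14 faults
f=2: 10 faults
f=3: 6 faults
f=4: 5 faults
f=5: 5 faults
Smallest f with faults ≤ 7 is 3.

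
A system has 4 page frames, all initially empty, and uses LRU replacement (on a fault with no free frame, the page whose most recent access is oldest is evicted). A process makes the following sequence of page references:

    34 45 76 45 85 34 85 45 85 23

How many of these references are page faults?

34 -> miss, frames [34]
45 -> miss, frames [34, 45]
76 -> miss, frames [34, 45, 76]
45 -> hit
85 -> miss, frames [34, 76, 45, 85]
34 -> hit
85 -> hit
45 -> hit
85 -> hit
23 -> miss, evict 76, frames [34, 45, 85, 23]
Page faults: 5.

5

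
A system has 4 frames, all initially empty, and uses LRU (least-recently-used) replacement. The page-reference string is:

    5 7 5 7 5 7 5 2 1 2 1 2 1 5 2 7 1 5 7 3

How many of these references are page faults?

5

5 -> miss, frames {5}
7 -> miss, frames {5,7}
5 -> hit
7 -> hit
5 -> hit
7 -> hit
5 -> hit
2 -> miss, frames {7,5,2}
1 -> miss, frames {7,5,2,1}
2 -> hit
1 -> hit
2 -> hit
1 -> hit
5 -> hit
2 -> hit
7 -> hit
1 -> hit
5 -> hit
7 -> hit
3 -> miss, evict 2, frames {1,5,7,3}
Page faults: 5.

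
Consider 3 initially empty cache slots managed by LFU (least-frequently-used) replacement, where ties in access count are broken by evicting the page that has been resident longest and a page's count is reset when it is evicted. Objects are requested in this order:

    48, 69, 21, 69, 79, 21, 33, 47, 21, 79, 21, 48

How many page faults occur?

48: miss, frames [48]
69: miss, frames [48, 69]
21: miss, frames [48, 69, 21]
69: hit
79: miss, evict 48, frames [69, 21, 79]
21: hit
33: miss, evict 79, frames [69, 21, 33]
47: miss, evict 33, frames [69, 21, 47]
21: hit
79: miss, evict 47, frames [69, 21, 79]
21: hit
48: miss, evict 79, frames [69, 21, 48]
Page faults: 8.

8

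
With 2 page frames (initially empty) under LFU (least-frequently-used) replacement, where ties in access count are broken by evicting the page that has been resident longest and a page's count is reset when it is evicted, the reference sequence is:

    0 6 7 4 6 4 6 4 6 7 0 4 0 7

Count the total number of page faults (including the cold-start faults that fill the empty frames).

0 → fault, frames {0}
6 → fault, frames {0,6}
7 → fault, evict 0, frames {6,7}
4 → fault, evict 6, frames {7,4}
6 → fault, evict 7, frames {4,6}
4 → hit
6 → hit
4 → hit
6 → hit
7 → fault, evict 4, frames {6,7}
0 → fault, evict 7, frames {6,0}
4 → fault, evict 0, frames {6,4}
0 → fault, evict 4, frames {6,0}
7 → fault, evict 0, frames {6,7}
Page faults: 10.

10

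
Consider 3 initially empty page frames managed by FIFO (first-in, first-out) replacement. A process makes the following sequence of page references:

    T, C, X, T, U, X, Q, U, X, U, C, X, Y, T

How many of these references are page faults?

T: miss, frames {T}
C: miss, frames {T,C}
X: miss, frames {T,C,X}
T: hit
U: miss, evict T, frames {C,X,U}
X: hit
Q: miss, evict C, frames {X,U,Q}
U: hit
X: hit
U: hit
C: miss, evict X, frames {U,Q,C}
X: miss, evict U, frames {Q,C,X}
Y: miss, evict Q, frames {C,X,Y}
T: miss, evict C, frames {X,Y,T}
Page faults: 9.

9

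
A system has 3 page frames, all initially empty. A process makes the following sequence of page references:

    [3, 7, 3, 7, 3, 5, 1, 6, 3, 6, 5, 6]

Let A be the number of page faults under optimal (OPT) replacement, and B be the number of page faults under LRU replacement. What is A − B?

-2

Under OPT: F F . . . F F F . . . . → 5 faults.
Under LRU: F F . . . F F F F . F . → 7 faults.
A − B = 5 − 7 = -2.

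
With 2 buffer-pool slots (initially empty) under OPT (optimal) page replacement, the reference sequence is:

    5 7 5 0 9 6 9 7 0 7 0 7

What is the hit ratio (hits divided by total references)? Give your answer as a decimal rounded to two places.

5 → fault, frames (5)
7 → fault, frames (5 7)
5 → hit
0 → fault, evict 5, frames (7 0)
9 → fault, evict 0, frames (7 9)
6 → fault, evict 7, frames (9 6)
9 → hit
7 → fault, evict 6, frames (9 7)
0 → fault, evict 9, frames (7 0)
7 → hit
0 → hit
7 → hit
Hits: 5 of 12 references → 5/12 = 0.4167.

0.42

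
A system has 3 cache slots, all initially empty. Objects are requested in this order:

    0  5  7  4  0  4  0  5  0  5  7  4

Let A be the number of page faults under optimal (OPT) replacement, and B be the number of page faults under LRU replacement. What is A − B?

-3

Under OPT: F F F F . . . . . . F . → 5 faults.
Under LRU: F F F F F . . F . . F F → 8 faults.
A − B = 5 − 8 = -3.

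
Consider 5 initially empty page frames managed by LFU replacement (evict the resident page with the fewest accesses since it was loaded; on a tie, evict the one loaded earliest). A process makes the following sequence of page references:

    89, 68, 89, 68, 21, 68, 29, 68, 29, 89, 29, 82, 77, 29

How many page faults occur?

6

89 -> fault, frames [89]
68 -> fault, frames [89, 68]
89 -> hit
68 -> hit
21 -> fault, frames [89, 68, 21]
68 -> hit
29 -> fault, frames [89, 68, 21, 29]
68 -> hit
29 -> hit
89 -> hit
29 -> hit
82 -> fault, frames [89, 68, 21, 29, 82]
77 -> fault, evict 21, frames [89, 68, 29, 82, 77]
29 -> hit
Page faults: 6.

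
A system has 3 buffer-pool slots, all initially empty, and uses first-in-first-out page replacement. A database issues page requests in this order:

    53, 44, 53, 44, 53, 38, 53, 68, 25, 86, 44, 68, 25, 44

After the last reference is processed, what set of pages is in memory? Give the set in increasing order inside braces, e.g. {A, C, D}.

53: miss, frames (53)
44: miss, frames (53 44)
53: hit
44: hit
53: hit
38: miss, frames (53 44 38)
53: hit
68: miss, evict 53, frames (44 38 68)
25: miss, evict 44, frames (38 68 25)
86: miss, evict 38, frames (68 25 86)
44: miss, evict 68, frames (25 86 44)
68: miss, evict 25, frames (86 44 68)
25: miss, evict 86, frames (44 68 25)
44: hit

{25, 44, 68}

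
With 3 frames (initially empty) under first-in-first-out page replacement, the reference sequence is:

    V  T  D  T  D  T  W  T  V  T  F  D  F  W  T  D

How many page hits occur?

6

V -> fault, frames [V]
T -> fault, frames [V, T]
D -> fault, frames [V, T, D]
T -> hit
D -> hit
T -> hit
W -> fault, evict V, frames [T, D, W]
T -> hit
V -> fault, evict T, frames [D, W, V]
T -> fault, evict D, frames [W, V, T]
F -> fault, evict W, frames [V, T, F]
D -> fault, evict V, frames [T, F, D]
F -> hit
W -> fault, evict T, frames [F, D, W]
T -> fault, evict F, frames [D, W, T]
D -> hit
Hits: 6.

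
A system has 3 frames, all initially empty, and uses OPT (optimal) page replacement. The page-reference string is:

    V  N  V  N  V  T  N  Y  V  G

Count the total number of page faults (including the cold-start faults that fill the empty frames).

V → miss, frames {V}
N → miss, frames {V,N}
V → hit
N → hit
V → hit
T → miss, frames {V,N,T}
N → hit
Y → miss, evict T, frames {V,N,Y}
V → hit
G → miss, evict Y, frames {V,N,G}
Page faults: 5.

5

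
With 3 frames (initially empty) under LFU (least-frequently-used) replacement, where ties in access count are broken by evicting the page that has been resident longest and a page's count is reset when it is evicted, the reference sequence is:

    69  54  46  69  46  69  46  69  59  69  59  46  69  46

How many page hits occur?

10

69 → miss, frames {69}
54 → miss, frames {69,54}
46 → miss, frames {69,54,46}
69 → hit
46 → hit
69 → hit
46 → hit
69 → hit
59 → miss, evict 54, frames {69,46,59}
69 → hit
59 → hit
46 → hit
69 → hit
46 → hit
Hits: 10.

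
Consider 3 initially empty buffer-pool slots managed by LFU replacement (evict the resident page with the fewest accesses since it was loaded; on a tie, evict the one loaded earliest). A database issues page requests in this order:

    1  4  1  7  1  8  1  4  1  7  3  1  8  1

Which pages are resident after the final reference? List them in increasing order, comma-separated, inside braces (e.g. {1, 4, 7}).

{1, 3, 8}

1 -> fault, frames {1}
4 -> fault, frames {1,4}
1 -> hit
7 -> fault, frames {1,4,7}
1 -> hit
8 -> fault, evict 4, frames {1,7,8}
1 -> hit
4 -> fault, evict 7, frames {1,8,4}
1 -> hit
7 -> fault, evict 8, frames {1,4,7}
3 -> fault, evict 4, frames {1,7,3}
1 -> hit
8 -> fault, evict 7, frames {1,3,8}
1 -> hit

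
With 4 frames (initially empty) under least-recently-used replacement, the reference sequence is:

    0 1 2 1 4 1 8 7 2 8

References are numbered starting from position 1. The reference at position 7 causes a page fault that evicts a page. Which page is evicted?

0

pos 1: 0: fault, frames {0}
pos 2: 1: fault, frames {0,1}
pos 3: 2: fault, frames {0,1,2}
pos 4: 1: hit
pos 5: 4: fault, frames {0,2,1,4}
pos 6: 1: hit
pos 7: 8: fault, evict 0, frames {2,4,1,8}
At position 7, page 0 is evicted.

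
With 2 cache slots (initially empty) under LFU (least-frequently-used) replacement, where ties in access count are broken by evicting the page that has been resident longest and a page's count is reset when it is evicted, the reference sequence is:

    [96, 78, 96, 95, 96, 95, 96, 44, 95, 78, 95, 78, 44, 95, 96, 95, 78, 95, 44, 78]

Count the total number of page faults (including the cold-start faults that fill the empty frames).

96 → fault, frames {96}
78 → fault, frames {96,78}
96 → hit
95 → fault, evict 78, frames {96,95}
96 → hit
95 → hit
96 → hit
44 → fault, evict 95, frames {96,44}
95 → fault, evict 44, frames {96,95}
78 → fault, evict 95, frames {96,78}
95 → fault, evict 78, frames {96,95}
78 → fault, evict 95, frames {96,78}
44 → fault, evict 78, frames {96,44}
95 → fault, evict 44, frames {96,95}
96 → hit
95 → hit
78 → fault, evict 95, frames {96,78}
95 → fault, evict 78, frames {96,95}
44 → fault, evict 95, frames {96,44}
78 → fault, evict 44, frames {96,78}
Page faults: 14.

14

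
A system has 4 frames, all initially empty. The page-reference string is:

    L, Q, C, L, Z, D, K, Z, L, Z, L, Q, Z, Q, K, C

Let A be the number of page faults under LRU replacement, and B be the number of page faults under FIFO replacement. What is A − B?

-2

Under LRU: F F F . F F F . . . . F . . . F → 8 faults.
Under FIFO: F F F . F F F . F . . F F . . F → 10 faults.
A − B = 8 − 10 = -2.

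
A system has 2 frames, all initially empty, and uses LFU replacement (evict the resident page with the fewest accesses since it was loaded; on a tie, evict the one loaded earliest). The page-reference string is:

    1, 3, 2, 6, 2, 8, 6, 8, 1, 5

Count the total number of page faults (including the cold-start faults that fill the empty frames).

9

1 -> fault, frames [1]
3 -> fault, frames [1, 3]
2 -> fault, evict 1, frames [3, 2]
6 -> fault, evict 3, frames [2, 6]
2 -> hit
8 -> fault, evict 6, frames [2, 8]
6 -> fault, evict 8, frames [2, 6]
8 -> fault, evict 6, frames [2, 8]
1 -> fault, evict 8, frames [2, 1]
5 -> fault, evict 1, frames [2, 5]
Page faults: 9.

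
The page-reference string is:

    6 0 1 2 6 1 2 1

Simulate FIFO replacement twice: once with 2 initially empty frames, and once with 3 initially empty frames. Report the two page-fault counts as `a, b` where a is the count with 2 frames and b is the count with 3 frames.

7, 5

2 frames: F F F F F F F . → 7 faults.
3 frames: F F F F F . . . → 5 faults.
5 < 7: adding a frame reduced faults, as is typical.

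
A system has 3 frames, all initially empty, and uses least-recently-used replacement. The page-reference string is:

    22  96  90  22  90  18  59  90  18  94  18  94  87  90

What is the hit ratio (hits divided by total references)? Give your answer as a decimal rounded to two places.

22: fault, frames {22}
96: fault, frames {22,96}
90: fault, frames {22,96,90}
22: hit
90: hit
18: fault, evict 96, frames {22,90,18}
59: fault, evict 22, frames {90,18,59}
90: hit
18: hit
94: fault, evict 59, frames {90,18,94}
18: hit
94: hit
87: fault, evict 90, frames {18,94,87}
90: fault, evict 18, frames {94,87,90}
Hits: 6 of 14 references → 6/14 = 0.4286.

0.43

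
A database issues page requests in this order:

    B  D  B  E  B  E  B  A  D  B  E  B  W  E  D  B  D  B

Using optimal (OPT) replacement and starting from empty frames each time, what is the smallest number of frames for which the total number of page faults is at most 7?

3

f=1: 18 faults
f=2: 9 faults
f=3: 7 faults
f=4: 5 faults
f=5: 5 faults
Smallest f with faults ≤ 7 is 3.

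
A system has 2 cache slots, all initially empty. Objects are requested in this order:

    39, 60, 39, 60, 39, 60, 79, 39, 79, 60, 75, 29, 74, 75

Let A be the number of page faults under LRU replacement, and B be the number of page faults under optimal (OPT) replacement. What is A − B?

Under LRU: F F . . . . F F . F F F F F → 9 faults.
Under OPT: F F . . . . F . . F F F F . → 7 faults.
A − B = 9 − 7 = 2.

2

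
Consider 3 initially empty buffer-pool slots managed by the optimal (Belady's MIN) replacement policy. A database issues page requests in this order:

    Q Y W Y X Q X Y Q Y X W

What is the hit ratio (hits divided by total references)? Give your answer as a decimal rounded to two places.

0.58

Q -> miss, frames [Q]
Y -> miss, frames [Q, Y]
W -> miss, frames [Q, Y, W]
Y -> hit
X -> miss, evict W, frames [Q, Y, X]
Q -> hit
X -> hit
Y -> hit
Q -> hit
Y -> hit
X -> hit
W -> miss, evict X, frames [Q, Y, W]
Hits: 7 of 12 references → 7/12 = 0.5833.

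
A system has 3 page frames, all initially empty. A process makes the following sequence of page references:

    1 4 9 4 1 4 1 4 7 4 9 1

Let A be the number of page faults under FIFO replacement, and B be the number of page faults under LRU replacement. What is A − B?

Under FIFO: F F F . . . . . F . . F → 5 faults.
Under LRU: F F F . . . . . F . F F → 6 faults.
A − B = 5 − 6 = -1.

-1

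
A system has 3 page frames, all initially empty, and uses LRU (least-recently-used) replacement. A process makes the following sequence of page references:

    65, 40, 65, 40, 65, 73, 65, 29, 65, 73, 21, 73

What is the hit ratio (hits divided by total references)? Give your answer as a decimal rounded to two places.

65 → miss, frames {65}
40 → miss, frames {65,40}
65 → hit
40 → hit
65 → hit
73 → miss, frames {40,65,73}
65 → hit
29 → miss, evict 40, frames {73,65,29}
65 → hit
73 → hit
21 → miss, evict 29, frames {65,73,21}
73 → hit
Hits: 7 of 12 references → 7/12 = 0.5833.

0.58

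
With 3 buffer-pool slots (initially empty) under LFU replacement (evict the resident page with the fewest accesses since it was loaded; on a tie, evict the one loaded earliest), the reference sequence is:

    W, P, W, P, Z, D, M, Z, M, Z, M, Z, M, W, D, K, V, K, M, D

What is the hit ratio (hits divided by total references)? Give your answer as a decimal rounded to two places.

W -> miss, frames (W)
P -> miss, frames (W P)
W -> hit
P -> hit
Z -> miss, frames (W P Z)
D -> miss, evict Z, frames (W P D)
M -> miss, evict D, frames (W P M)
Z -> miss, evict M, frames (W P Z)
M -> miss, evict Z, frames (W P M)
Z -> miss, evict M, frames (W P Z)
M -> miss, evict Z, frames (W P M)
Z -> miss, evict M, frames (W P Z)
M -> miss, evict Z, frames (W P M)
W -> hit
D -> miss, evict M, frames (W P D)
K -> miss, evict D, frames (W P K)
V -> miss, evict K, frames (W P V)
K -> miss, evict V, frames (W P K)
M -> miss, evict K, frames (W P M)
D -> miss, evict M, frames (W P D)
Hits: 3 of 20 references → 3/20 = 0.1500.

0.15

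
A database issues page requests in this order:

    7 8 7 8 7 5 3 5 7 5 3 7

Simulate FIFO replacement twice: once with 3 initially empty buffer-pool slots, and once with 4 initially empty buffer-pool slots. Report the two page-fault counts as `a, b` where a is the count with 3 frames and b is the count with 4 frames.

5, 4

3 frames: F F . . . F F . F . . . → 5 faults.
4 frames: F F . . . F F . . . . . → 4 faults.
4 < 5: adding a frame reduced faults, as is typical.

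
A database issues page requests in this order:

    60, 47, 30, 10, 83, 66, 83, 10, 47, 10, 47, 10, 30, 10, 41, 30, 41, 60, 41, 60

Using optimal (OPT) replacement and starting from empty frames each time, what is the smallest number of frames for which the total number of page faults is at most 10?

3

f=1: 20 faults
f=2: 11 faults
f=3: 10 faults
f=4: 9 faults
f=5: 8 faults
f=6: 7 faults
f=7: 7 faults
Smallest f with faults ≤ 10 is 3.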